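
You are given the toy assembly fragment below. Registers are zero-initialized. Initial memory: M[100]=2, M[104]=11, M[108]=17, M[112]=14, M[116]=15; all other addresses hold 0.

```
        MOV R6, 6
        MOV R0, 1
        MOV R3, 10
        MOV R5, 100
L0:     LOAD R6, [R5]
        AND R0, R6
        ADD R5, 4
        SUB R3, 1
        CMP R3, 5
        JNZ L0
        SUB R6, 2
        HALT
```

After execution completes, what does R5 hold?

120

MOV R6, 6 → R6=6
MOV R0, 1 → R0=1
MOV R3, 10 → R3=10
MOV R5, 100 → R5=100
LOAD R6, [R5] → R6=M[100]=2
AND R0, R6 → R0=1&2=0
ADD R5, 4 → R5=100+4=104
SUB R3, 1 → R3=10-1=9
CMP R3, 5  (cmp 9,5)
JNZ L0: taken
LOAD R6, [R5] → R6=M[104]=11
AND R0, R6 → R0=0&11=0
ADD R5, 4 → R5=104+4=108
SUB R3, 1 → R3=9-1=8
CMP R3, 5  (cmp 8,5)
JNZ L0: taken
LOAD R6, [R5] → R6=M[108]=17
AND R0, R6 → R0=0&17=0
ADD R5, 4 → R5=108+4=112
SUB R3, 1 → R3=8-1=7
CMP R3, 5  (cmp 7,5)
JNZ L0: taken
LOAD R6, [R5] → R6=M[112]=14
AND R0, R6 → R0=0&14=0
ADD R5, 4 → R5=112+4=116
SUB R3, 1 → R3=7-1=6
CMP R3, 5  (cmp 6,5)
JNZ L0: taken
LOAD R6, [R5] → R6=M[116]=15
AND R0, R6 → R0=0&15=0
ADD R5, 4 → R5=116+4=120
SUB R3, 1 → R3=6-1=5
CMP R3, 5  (cmp 5,5)
JNZ L0: not taken
SUB R6, 2 → R6=15-2=13
halt.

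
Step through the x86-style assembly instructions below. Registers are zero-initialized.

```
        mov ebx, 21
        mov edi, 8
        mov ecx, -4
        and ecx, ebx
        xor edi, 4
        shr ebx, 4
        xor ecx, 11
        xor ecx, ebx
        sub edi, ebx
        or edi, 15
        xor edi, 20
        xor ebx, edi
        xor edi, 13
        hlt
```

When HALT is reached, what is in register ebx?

after mov ebx, 21: ebx=21
after mov edi, 8: edi=8
after mov ecx, -4: ecx=-4
after and ecx, ebx: ecx=(-4)&21=20
after xor edi, 4: edi=8^4=12
after shr ebx, 4: ebx=21>>4=1
after xor ecx, 11: ecx=20^11=31
after xor ecx, ebx: ecx=31^1=30
after sub edi, ebx: edi=12-1=11
after or edi, 15: edi=11|15=15
after xor edi, 20: edi=15^20=27
after xor ebx, edi: ebx=1^27=26
after xor edi, 13: edi=27^13=22
halt.

26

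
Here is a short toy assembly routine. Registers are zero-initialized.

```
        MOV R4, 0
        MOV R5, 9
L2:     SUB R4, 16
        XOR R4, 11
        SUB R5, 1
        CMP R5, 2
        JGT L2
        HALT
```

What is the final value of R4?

-101

R4=0
R5=9
R4=0-16=-16
R4=(-16)^11=-5
R5=9-1=8
CMP R5, 2  (cmp 8,2)
JGT L2: taken
R4=(-5)-16=-21
R4=(-21)^11=-32
R5=8-1=7
CMP R5, 2  (cmp 7,2)
JGT L2: taken
R4=(-32)-16=-48
R4=(-48)^11=-37
R5=7-1=6
CMP R5, 2  (cmp 6,2)
JGT L2: taken
R4=(-37)-16=-53
R4=(-53)^11=-64
R5=6-1=5
CMP R5, 2  (cmp 5,2)
JGT L2: taken
R4=(-64)-16=-80
R4=(-80)^11=-69
R5=5-1=4
CMP R5, 2  (cmp 4,2)
JGT L2: taken
R4=(-69)-16=-85
R4=(-85)^11=-96
R5=4-1=3
CMP R5, 2  (cmp 3,2)
JGT L2: taken
R4=(-96)-16=-112
R4=(-112)^11=-101
R5=3-1=2
CMP R5, 2  (cmp 2,2)
JGT L2: not taken
halt.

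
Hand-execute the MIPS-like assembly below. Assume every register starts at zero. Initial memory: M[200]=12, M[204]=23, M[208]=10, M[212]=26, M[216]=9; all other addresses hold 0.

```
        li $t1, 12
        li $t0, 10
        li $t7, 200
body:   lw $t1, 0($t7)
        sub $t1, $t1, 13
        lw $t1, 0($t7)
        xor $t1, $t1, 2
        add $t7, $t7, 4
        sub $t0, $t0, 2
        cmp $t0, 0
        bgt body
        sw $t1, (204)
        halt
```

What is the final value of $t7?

220

$t1=12
$t0=10
$t7=200
$t1=M[200]=12
$t1=12-13=-1
$t1=M[200]=12
$t1=12^2=14
$t7=200+4=204
$t0=10-2=8
cmp $t0, 0  (cmp 8,0)
bgt body: taken
$t1=M[204]=23
$t1=23-13=10
$t1=M[204]=23
$t1=23^2=21
$t7=204+4=208
$t0=8-2=6
cmp $t0, 0  (cmp 6,0)
bgt body: taken
$t1=M[208]=10
$t1=10-13=-3
$t1=M[208]=10
$t1=10^2=8
$t7=208+4=212
$t0=6-2=4
cmp $t0, 0  (cmp 4,0)
bgt body: taken
$t1=M[212]=26
$t1=26-13=13
$t1=M[212]=26
$t1=26^2=24
$t7=212+4=216
$t0=4-2=2
cmp $t0, 0  (cmp 2,0)
bgt body: taken
$t1=M[216]=9
$t1=9-13=-4
$t1=M[216]=9
$t1=9^2=11
$t7=216+4=220
$t0=2-2=0
cmp $t0, 0  (cmp 0,0)
bgt body: not taken
sw $t1, (204) → M[204]=11
halt.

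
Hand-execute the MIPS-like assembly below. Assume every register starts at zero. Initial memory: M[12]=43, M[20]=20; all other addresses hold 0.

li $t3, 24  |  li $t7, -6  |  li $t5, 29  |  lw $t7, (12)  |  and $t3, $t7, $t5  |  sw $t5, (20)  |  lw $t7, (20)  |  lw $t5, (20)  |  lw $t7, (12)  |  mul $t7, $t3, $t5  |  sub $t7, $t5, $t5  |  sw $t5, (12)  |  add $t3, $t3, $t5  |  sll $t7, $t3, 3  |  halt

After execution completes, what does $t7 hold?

$t3=24
$t7=-6
$t5=29
$t7=M[12]=43
$t3=43&29=9
sw $t5, (20) → M[20]=29
$t7=M[20]=29
$t5=M[20]=29
$t7=M[12]=43
$t7=9*29=261
$t7=29-29=0
sw $t5, (12) → M[12]=29
$t3=9+29=38
$t7=38<<3=304
halt.

304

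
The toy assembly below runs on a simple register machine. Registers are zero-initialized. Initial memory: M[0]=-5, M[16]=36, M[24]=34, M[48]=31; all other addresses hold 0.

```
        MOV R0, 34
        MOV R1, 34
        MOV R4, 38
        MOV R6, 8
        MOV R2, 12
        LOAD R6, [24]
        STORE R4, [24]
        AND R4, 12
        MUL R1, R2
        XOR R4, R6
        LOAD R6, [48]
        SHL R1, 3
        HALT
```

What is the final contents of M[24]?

38

R0=34
R1=34
R4=38
R6=8
R2=12
R6=M[24]=34
STORE R4, [24] → M[24]=38
R4=38&12=4
R1=34*12=408
R4=4^34=38
R6=M[48]=31
R1=408<<3=3264
halt.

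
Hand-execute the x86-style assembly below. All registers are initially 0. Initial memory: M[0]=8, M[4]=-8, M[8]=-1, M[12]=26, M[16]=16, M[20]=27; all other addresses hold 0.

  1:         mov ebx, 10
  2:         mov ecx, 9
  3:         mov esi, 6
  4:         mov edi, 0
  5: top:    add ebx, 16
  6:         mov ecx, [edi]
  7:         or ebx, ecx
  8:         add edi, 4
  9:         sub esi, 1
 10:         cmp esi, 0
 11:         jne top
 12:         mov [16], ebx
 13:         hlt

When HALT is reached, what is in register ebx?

ebx=10
ecx=9
esi=6
edi=0
ebx=10+16=26
ecx=M[0]=8
ebx=26|8=26
edi=0+4=4
esi=6-1=5
cmp esi, 0  (cmp 5,0)
jne top: taken
ebx=26+16=42
ecx=M[4]=-8
ebx=42|(-8)=-6
edi=4+4=8
esi=5-1=4
cmp esi, 0  (cmp 4,0)
jne top: taken
ebx=(-6)+16=10
ecx=M[8]=-1
ebx=10|(-1)=-1
edi=8+4=12
esi=4-1=3
cmp esi, 0  (cmp 3,0)
jne top: taken
ebx=(-1)+16=15
ecx=M[12]=26
ebx=15|26=31
edi=12+4=16
esi=3-1=2
cmp esi, 0  (cmp 2,0)
jne top: taken
ebx=31+16=47
ecx=M[16]=16
ebx=47|16=63
edi=16+4=20
esi=2-1=1
cmp esi, 0  (cmp 1,0)
jne top: taken
ebx=63+16=79
ecx=M[20]=27
ebx=79|27=95
edi=20+4=24
esi=1-1=0
cmp esi, 0  (cmp 0,0)
jne top: not taken
mov [16], ebx → M[16]=95
halt.

95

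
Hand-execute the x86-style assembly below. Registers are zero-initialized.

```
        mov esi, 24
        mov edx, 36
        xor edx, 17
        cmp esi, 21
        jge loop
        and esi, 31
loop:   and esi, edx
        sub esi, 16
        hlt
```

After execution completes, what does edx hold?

53

mov esi, 24 → esi=24
mov edx, 36 → edx=36
xor edx, 17 → edx=36^17=53
cmp esi, 21  (cmp 24,21)
jge loop: taken
and esi, edx → esi=24&53=16
sub esi, 16 → esi=16-16=0
halt.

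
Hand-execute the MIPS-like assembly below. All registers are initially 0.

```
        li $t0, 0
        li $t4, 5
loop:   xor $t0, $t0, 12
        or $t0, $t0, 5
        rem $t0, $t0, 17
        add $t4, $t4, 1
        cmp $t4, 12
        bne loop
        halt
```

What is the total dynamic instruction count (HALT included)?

45

after li $t0, 0: $t0=0
after li $t4, 5: $t4=5
after xor $t0, $t0, 12: $t0=0^12=12
after or $t0, $t0, 5: $t0=12|5=13
after rem $t0, $t0, 17: $t0=13%17=13
after add $t4, $t4, 1: $t4=5+1=6
cmp $t4, 12  (cmp 6,12)
bne loop: taken
after xor $t0, $t0, 12: $t0=13^12=1
after or $t0, $t0, 5: $t0=1|5=5
after rem $t0, $t0, 17: $t0=5%17=5
after add $t4, $t4, 1: $t4=6+1=7
cmp $t4, 12  (cmp 7,12)
bne loop: taken
after xor $t0, $t0, 12: $t0=5^12=9
after or $t0, $t0, 5: $t0=9|5=13
after rem $t0, $t0, 17: $t0=13%17=13
after add $t4, $t4, 1: $t4=7+1=8
cmp $t4, 12  (cmp 8,12)
bne loop: taken
after xor $t0, $t0, 12: $t0=13^12=1
after or $t0, $t0, 5: $t0=1|5=5
after rem $t0, $t0, 17: $t0=5%17=5
after add $t4, $t4, 1: $t4=8+1=9
cmp $t4, 12  (cmp 9,12)
bne loop: taken
after xor $t0, $t0, 12: $t0=5^12=9
after or $t0, $t0, 5: $t0=9|5=13
after rem $t0, $t0, 17: $t0=13%17=13
after add $t4, $t4, 1: $t4=9+1=10
cmp $t4, 12  (cmp 10,12)
bne loop: taken
after xor $t0, $t0, 12: $t0=13^12=1
after or $t0, $t0, 5: $t0=1|5=5
after rem $t0, $t0, 17: $t0=5%17=5
after add $t4, $t4, 1: $t4=10+1=11
cmp $t4, 12  (cmp 11,12)
bne loop: taken
after xor $t0, $t0, 12: $t0=5^12=9
after or $t0, $t0, 5: $t0=9|5=13
after rem $t0, $t0, 17: $t0=13%17=13
after add $t4, $t4, 1: $t4=11+1=12
cmp $t4, 12  (cmp 12,12)
bne loop: not taken
halt.
Total executed instructions: 45.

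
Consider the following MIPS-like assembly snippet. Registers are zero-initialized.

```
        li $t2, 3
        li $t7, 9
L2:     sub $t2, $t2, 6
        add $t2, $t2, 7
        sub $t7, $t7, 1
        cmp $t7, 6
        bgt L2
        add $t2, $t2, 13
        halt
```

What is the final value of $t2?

li $t2, 3 → $t2=3
li $t7, 9 → $t7=9
sub $t2, $t2, 6 → $t2=3-6=-3
add $t2, $t2, 7 → $t2=(-3)+7=4
sub $t7, $t7, 1 → $t7=9-1=8
cmp $t7, 6  (cmp 8,6)
bgt L2: taken
sub $t2, $t2, 6 → $t2=4-6=-2
add $t2, $t2, 7 → $t2=(-2)+7=5
sub $t7, $t7, 1 → $t7=8-1=7
cmp $t7, 6  (cmp 7,6)
bgt L2: taken
sub $t2, $t2, 6 → $t2=5-6=-1
add $t2, $t2, 7 → $t2=(-1)+7=6
sub $t7, $t7, 1 → $t7=7-1=6
cmp $t7, 6  (cmp 6,6)
bgt L2: not taken
add $t2, $t2, 13 → $t2=6+13=19
halt.

19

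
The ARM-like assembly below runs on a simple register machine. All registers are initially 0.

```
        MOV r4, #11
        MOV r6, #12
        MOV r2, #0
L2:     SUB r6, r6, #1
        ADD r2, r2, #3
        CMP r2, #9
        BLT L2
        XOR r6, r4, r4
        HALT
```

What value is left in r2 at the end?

9

r4=11
r6=12
r2=0
r6=12-1=11
r2=0+3=3
CMP r2, #9  (cmp 3,9)
BLT L2: taken
r6=11-1=10
r2=3+3=6
CMP r2, #9  (cmp 6,9)
BLT L2: taken
r6=10-1=9
r2=6+3=9
CMP r2, #9  (cmp 9,9)
BLT L2: not taken
r6=11^11=0
halt.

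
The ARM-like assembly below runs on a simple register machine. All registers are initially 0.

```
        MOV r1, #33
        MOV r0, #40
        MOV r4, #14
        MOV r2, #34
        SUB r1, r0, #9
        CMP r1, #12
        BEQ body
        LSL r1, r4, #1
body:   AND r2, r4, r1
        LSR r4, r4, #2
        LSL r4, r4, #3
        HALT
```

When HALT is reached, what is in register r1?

28

after MOV r1, #33: r1=33
after MOV r0, #40: r0=40
after MOV r4, #14: r4=14
after MOV r2, #34: r2=34
after SUB r1, r0, #9: r1=40-9=31
CMP r1, #12  (cmp 31,12)
BEQ body: not taken
after LSL r1, r4, #1: r1=14<<1=28
after AND r2, r4, r1: r2=14&28=12
after LSR r4, r4, #2: r4=14>>2=3
after LSL r4, r4, #3: r4=3<<3=24
halt.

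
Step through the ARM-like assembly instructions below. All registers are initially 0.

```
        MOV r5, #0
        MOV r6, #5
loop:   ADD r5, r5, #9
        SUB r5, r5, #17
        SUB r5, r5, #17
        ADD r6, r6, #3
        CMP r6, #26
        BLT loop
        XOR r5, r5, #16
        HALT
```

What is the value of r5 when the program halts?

-191

r5=0
r6=5
r5=0+9=9
r5=9-17=-8
r5=(-8)-17=-25
r6=5+3=8
CMP r6, #26  (cmp 8,26)
BLT loop: taken
r5=(-25)+9=-16
r5=(-16)-17=-33
r5=(-33)-17=-50
r6=8+3=11
CMP r6, #26  (cmp 11,26)
BLT loop: taken
r5=(-50)+9=-41
r5=(-41)-17=-58
r5=(-58)-17=-75
r6=11+3=14
CMP r6, #26  (cmp 14,26)
BLT loop: taken
r5=(-75)+9=-66
r5=(-66)-17=-83
r5=(-83)-17=-100
r6=14+3=17
CMP r6, #26  (cmp 17,26)
BLT loop: taken
r5=(-100)+9=-91
r5=(-91)-17=-108
r5=(-108)-17=-125
r6=17+3=20
CMP r6, #26  (cmp 20,26)
BLT loop: taken
r5=(-125)+9=-116
r5=(-116)-17=-133
r5=(-133)-17=-150
r6=20+3=23
CMP r6, #26  (cmp 23,26)
BLT loop: taken
r5=(-150)+9=-141
r5=(-141)-17=-158
r5=(-158)-17=-175
r6=23+3=26
CMP r6, #26  (cmp 26,26)
BLT loop: not taken
r5=(-175)^16=-191
halt.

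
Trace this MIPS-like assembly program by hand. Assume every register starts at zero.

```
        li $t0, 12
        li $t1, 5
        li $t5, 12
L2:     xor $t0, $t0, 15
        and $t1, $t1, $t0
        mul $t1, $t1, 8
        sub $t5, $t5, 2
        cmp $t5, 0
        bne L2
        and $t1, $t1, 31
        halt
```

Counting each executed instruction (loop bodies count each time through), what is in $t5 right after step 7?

10

li $t0, 12 → $t0=12
li $t1, 5 → $t1=5
li $t5, 12 → $t5=12
xor $t0, $t0, 15 → $t0=12^15=3
and $t1, $t1, $t0 → $t1=5&3=1
mul $t1, $t1, 8 → $t1=1*8=8
sub $t5, $t5, 2 → $t5=12-2=10
After step 7: $t5 = 10.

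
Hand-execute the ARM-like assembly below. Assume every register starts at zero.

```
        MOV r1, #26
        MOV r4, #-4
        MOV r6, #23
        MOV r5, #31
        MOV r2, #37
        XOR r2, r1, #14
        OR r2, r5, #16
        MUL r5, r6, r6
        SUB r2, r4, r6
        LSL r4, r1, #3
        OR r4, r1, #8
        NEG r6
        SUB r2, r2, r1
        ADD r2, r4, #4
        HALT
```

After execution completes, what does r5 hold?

529

after MOV r1, #26: r1=26
after MOV r4, #-4: r4=-4
after MOV r6, #23: r6=23
after MOV r5, #31: r5=31
after MOV r2, #37: r2=37
after XOR r2, r1, #14: r2=26^14=20
after OR r2, r5, #16: r2=31|16=31
after MUL r5, r6, r6: r5=23*23=529
after SUB r2, r4, r6: r2=(-4)-23=-27
after LSL r4, r1, #3: r4=26<<3=208
after OR r4, r1, #8: r4=26|8=26
after NEG r6: r6=-(23)=-23
after SUB r2, r2, r1: r2=(-27)-26=-53
after ADD r2, r4, #4: r2=26+4=30
halt.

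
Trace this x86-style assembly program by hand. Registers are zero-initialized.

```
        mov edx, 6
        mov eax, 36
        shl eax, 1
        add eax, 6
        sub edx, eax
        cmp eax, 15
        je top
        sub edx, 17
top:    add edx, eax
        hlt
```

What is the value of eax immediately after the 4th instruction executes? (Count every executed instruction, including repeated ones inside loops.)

mov edx, 6 → edx=6
mov eax, 36 → eax=36
shl eax, 1 → eax=36<<1=72
add eax, 6 → eax=72+6=78
After step 4: eax = 78.

78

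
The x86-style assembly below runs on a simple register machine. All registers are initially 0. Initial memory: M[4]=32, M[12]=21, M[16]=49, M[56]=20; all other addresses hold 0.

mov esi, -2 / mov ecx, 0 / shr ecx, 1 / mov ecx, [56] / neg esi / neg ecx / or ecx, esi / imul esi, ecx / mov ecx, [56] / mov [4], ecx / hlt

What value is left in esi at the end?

-36

mov esi, -2 → esi=-2
mov ecx, 0 → ecx=0
shr ecx, 1 → ecx=0>>1=0
mov ecx, [56] → ecx=M[56]=20
neg esi → esi=-(-2)=2
neg ecx → ecx=-(20)=-20
or ecx, esi → ecx=(-20)|2=-18
imul esi, ecx → esi=2*(-18)=-36
mov ecx, [56] → ecx=M[56]=20
mov [4], ecx → M[4]=20
halt.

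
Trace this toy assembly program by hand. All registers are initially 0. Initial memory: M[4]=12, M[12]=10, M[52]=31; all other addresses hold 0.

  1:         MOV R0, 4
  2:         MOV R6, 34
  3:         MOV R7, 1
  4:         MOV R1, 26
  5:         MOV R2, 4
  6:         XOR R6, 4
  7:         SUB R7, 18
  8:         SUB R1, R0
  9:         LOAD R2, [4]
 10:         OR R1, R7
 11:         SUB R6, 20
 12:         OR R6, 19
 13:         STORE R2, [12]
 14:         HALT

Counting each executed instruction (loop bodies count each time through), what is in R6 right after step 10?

MOV R0, 4 → R0=4
MOV R6, 34 → R6=34
MOV R7, 1 → R7=1
MOV R1, 26 → R1=26
MOV R2, 4 → R2=4
XOR R6, 4 → R6=34^4=38
SUB R7, 18 → R7=1-18=-17
SUB R1, R0 → R1=26-4=22
LOAD R2, [4] → R2=M[4]=12
OR R1, R7 → R1=22|(-17)=-1
After step 10: R6 = 38.

38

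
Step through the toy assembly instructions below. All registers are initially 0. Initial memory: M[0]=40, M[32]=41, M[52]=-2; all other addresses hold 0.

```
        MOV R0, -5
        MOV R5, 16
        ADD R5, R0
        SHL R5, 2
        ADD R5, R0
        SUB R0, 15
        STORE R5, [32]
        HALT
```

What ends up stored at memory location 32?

39

after MOV R0, -5: R0=-5
after MOV R5, 16: R5=16
after ADD R5, R0: R5=16+(-5)=11
after SHL R5, 2: R5=11<<2=44
after ADD R5, R0: R5=44+(-5)=39
after SUB R0, 15: R0=(-5)-15=-20
STORE R5, [32] → M[32]=39
halt.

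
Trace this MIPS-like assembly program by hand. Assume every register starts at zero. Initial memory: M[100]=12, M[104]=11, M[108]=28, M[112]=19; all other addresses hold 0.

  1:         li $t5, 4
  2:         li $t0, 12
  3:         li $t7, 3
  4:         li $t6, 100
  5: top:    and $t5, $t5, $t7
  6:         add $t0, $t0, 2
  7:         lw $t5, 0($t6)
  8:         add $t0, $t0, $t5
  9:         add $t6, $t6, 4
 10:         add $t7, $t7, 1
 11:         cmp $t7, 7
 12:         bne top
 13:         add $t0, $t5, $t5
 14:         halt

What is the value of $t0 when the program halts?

38

li $t5, 4 → $t5=4
li $t0, 12 → $t0=12
li $t7, 3 → $t7=3
li $t6, 100 → $t6=100
and $t5, $t5, $t7 → $t5=4&3=0
add $t0, $t0, 2 → $t0=12+2=14
lw $t5, 0($t6) → $t5=M[100]=12
add $t0, $t0, $t5 → $t0=14+12=26
add $t6, $t6, 4 → $t6=100+4=104
add $t7, $t7, 1 → $t7=3+1=4
cmp $t7, 7  (cmp 4,7)
bne top: taken
and $t5, $t5, $t7 → $t5=12&4=4
add $t0, $t0, 2 → $t0=26+2=28
lw $t5, 0($t6) → $t5=M[104]=11
add $t0, $t0, $t5 → $t0=28+11=39
add $t6, $t6, 4 → $t6=104+4=108
add $t7, $t7, 1 → $t7=4+1=5
cmp $t7, 7  (cmp 5,7)
bne top: taken
and $t5, $t5, $t7 → $t5=11&5=1
add $t0, $t0, 2 → $t0=39+2=41
lw $t5, 0($t6) → $t5=M[108]=28
add $t0, $t0, $t5 → $t0=41+28=69
add $t6, $t6, 4 → $t6=108+4=112
add $t7, $t7, 1 → $t7=5+1=6
cmp $t7, 7  (cmp 6,7)
bne top: taken
and $t5, $t5, $t7 → $t5=28&6=4
add $t0, $t0, 2 → $t0=69+2=71
lw $t5, 0($t6) → $t5=M[112]=19
add $t0, $t0, $t5 → $t0=71+19=90
add $t6, $t6, 4 → $t6=112+4=116
add $t7, $t7, 1 → $t7=6+1=7
cmp $t7, 7  (cmp 7,7)
bne top: not taken
add $t0, $t5, $t5 → $t0=19+19=38
halt.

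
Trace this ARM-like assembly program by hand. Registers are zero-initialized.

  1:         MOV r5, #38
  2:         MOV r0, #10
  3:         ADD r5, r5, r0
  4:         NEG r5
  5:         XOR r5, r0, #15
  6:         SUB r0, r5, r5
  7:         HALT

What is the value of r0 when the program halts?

r5=38
r0=10
r5=38+10=48
r5=-(48)=-48
r5=10^15=5
r0=5-5=0
halt.

0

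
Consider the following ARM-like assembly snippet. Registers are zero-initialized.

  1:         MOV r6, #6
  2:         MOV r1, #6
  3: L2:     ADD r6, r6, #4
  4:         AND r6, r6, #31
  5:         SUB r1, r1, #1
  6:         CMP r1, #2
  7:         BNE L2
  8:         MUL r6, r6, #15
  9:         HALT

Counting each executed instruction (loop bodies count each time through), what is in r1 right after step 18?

3

r6=6
r1=6
r6=6+4=10
r6=10&31=10
r1=6-1=5
CMP r1, #2  (cmp 5,2)
BNE L2: taken
r6=10+4=14
r6=14&31=14
r1=5-1=4
CMP r1, #2  (cmp 4,2)
BNE L2: taken
r6=14+4=18
r6=18&31=18
r1=4-1=3
CMP r1, #2  (cmp 3,2)
BNE L2: taken
r6=18+4=22
After step 18: r1 = 3.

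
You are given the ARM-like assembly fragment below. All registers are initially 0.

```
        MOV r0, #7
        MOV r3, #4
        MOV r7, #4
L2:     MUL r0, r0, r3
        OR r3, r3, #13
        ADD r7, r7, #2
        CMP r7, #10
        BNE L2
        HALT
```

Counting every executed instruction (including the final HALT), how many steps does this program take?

after MOV r0, #7: r0=7
after MOV r3, #4: r3=4
after MOV r7, #4: r7=4
after MUL r0, r0, r3: r0=7*4=28
after OR r3, r3, #13: r3=4|13=13
after ADD r7, r7, #2: r7=4+2=6
CMP r7, #10  (cmp 6,10)
BNE L2: taken
after MUL r0, r0, r3: r0=28*13=364
after OR r3, r3, #13: r3=13|13=13
after ADD r7, r7, #2: r7=6+2=8
CMP r7, #10  (cmp 8,10)
BNE L2: taken
after MUL r0, r0, r3: r0=364*13=4732
after OR r3, r3, #13: r3=13|13=13
after ADD r7, r7, #2: r7=8+2=10
CMP r7, #10  (cmp 10,10)
BNE L2: not taken
halt.
Total executed instructions: 19.

19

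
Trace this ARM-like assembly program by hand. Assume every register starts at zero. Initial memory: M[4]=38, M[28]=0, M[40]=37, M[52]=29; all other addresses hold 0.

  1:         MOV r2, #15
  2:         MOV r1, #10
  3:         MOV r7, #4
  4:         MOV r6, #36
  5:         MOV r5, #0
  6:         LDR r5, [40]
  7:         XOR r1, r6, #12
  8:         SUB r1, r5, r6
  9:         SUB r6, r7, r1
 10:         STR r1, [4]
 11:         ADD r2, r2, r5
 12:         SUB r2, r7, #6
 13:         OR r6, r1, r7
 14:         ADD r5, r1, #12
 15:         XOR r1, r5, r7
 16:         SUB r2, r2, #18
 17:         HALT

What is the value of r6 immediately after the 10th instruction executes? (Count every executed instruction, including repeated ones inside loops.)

r2=15
r1=10
r7=4
r6=36
r5=0
r5=M[40]=37
r1=36^12=40
r1=37-36=1
r6=4-1=3
STR r1, [4] → M[4]=1
After step 10: r6 = 3.

3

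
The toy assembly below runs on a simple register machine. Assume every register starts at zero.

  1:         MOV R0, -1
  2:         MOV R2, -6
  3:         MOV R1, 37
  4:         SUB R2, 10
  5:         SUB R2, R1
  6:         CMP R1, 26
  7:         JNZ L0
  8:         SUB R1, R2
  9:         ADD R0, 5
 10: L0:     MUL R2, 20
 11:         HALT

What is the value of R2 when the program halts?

R0=-1
R2=-6
R1=37
R2=(-6)-10=-16
R2=(-16)-37=-53
CMP R1, 26  (cmp 37,26)
JNZ L0: taken
R2=(-53)*20=-1060
halt.

-1060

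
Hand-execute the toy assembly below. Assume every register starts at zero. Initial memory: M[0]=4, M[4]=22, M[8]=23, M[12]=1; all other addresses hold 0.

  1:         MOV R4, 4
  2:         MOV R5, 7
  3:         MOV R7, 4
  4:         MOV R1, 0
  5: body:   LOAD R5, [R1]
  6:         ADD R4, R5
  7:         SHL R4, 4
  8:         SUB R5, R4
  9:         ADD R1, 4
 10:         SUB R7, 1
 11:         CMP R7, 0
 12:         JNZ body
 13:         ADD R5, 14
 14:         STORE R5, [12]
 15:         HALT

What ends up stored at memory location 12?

-620289

MOV R4, 4 → R4=4
MOV R5, 7 → R5=7
MOV R7, 4 → R7=4
MOV R1, 0 → R1=0
LOAD R5, [R1] → R5=M[0]=4
ADD R4, R5 → R4=4+4=8
SHL R4, 4 → R4=8<<4=128
SUB R5, R4 → R5=4-128=-124
ADD R1, 4 → R1=0+4=4
SUB R7, 1 → R7=4-1=3
CMP R7, 0  (cmp 3,0)
JNZ body: taken
LOAD R5, [R1] → R5=M[4]=22
ADD R4, R5 → R4=128+22=150
SHL R4, 4 → R4=150<<4=2400
SUB R5, R4 → R5=22-2400=-2378
ADD R1, 4 → R1=4+4=8
SUB R7, 1 → R7=3-1=2
CMP R7, 0  (cmp 2,0)
JNZ body: taken
LOAD R5, [R1] → R5=M[8]=23
ADD R4, R5 → R4=2400+23=2423
SHL R4, 4 → R4=2423<<4=38768
SUB R5, R4 → R5=23-38768=-38745
ADD R1, 4 → R1=8+4=12
SUB R7, 1 → R7=2-1=1
CMP R7, 0  (cmp 1,0)
JNZ body: taken
LOAD R5, [R1] → R5=M[12]=1
ADD R4, R5 → R4=38768+1=38769
SHL R4, 4 → R4=38769<<4=620304
SUB R5, R4 → R5=1-620304=-620303
ADD R1, 4 → R1=12+4=16
SUB R7, 1 → R7=1-1=0
CMP R7, 0  (cmp 0,0)
JNZ body: not taken
ADD R5, 14 → R5=(-620303)+14=-620289
STORE R5, [12] → M[12]=-620289
halt.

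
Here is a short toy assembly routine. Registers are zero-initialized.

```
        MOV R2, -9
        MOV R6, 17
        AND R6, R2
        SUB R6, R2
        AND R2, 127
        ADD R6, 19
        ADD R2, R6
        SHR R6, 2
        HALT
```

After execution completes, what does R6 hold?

11

after MOV R2, -9: R2=-9
after MOV R6, 17: R6=17
after AND R6, R2: R6=17&(-9)=17
after SUB R6, R2: R6=17-(-9)=26
after AND R2, 127: R2=(-9)&127=119
after ADD R6, 19: R6=26+19=45
after ADD R2, R6: R2=119+45=164
after SHR R6, 2: R6=45>>2=11
halt.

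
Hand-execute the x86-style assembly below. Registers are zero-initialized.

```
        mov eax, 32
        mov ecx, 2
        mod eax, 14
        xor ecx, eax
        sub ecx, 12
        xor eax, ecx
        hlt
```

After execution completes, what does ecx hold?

-6

eax=32
ecx=2
eax=32%14=4
ecx=2^4=6
ecx=6-12=-6
eax=4^(-6)=-2
halt.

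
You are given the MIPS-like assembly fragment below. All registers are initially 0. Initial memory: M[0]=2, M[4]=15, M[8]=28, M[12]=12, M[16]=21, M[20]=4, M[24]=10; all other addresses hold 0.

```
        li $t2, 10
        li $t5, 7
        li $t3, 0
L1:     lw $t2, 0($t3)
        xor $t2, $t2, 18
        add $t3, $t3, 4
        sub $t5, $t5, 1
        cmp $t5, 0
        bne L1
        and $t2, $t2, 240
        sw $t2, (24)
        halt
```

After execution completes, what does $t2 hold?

16

li $t2, 10 → $t2=10
li $t5, 7 → $t5=7
li $t3, 0 → $t3=0
lw $t2, 0($t3) → $t2=M[0]=2
xor $t2, $t2, 18 → $t2=2^18=16
add $t3, $t3, 4 → $t3=0+4=4
sub $t5, $t5, 1 → $t5=7-1=6
cmp $t5, 0  (cmp 6,0)
bne L1: taken
lw $t2, 0($t3) → $t2=M[4]=15
xor $t2, $t2, 18 → $t2=15^18=29
add $t3, $t3, 4 → $t3=4+4=8
sub $t5, $t5, 1 → $t5=6-1=5
cmp $t5, 0  (cmp 5,0)
bne L1: taken
lw $t2, 0($t3) → $t2=M[8]=28
xor $t2, $t2, 18 → $t2=28^18=14
add $t3, $t3, 4 → $t3=8+4=12
sub $t5, $t5, 1 → $t5=5-1=4
cmp $t5, 0  (cmp 4,0)
bne L1: taken
lw $t2, 0($t3) → $t2=M[12]=12
xor $t2, $t2, 18 → $t2=12^18=30
add $t3, $t3, 4 → $t3=12+4=16
sub $t5, $t5, 1 → $t5=4-1=3
cmp $t5, 0  (cmp 3,0)
bne L1: taken
lw $t2, 0($t3) → $t2=M[16]=21
xor $t2, $t2, 18 → $t2=21^18=7
add $t3, $t3, 4 → $t3=16+4=20
sub $t5, $t5, 1 → $t5=3-1=2
cmp $t5, 0  (cmp 2,0)
bne L1: taken
lw $t2, 0($t3) → $t2=M[20]=4
xor $t2, $t2, 18 → $t2=4^18=22
add $t3, $t3, 4 → $t3=20+4=24
sub $t5, $t5, 1 → $t5=2-1=1
cmp $t5, 0  (cmp 1,0)
bne L1: taken
lw $t2, 0($t3) → $t2=M[24]=10
xor $t2, $t2, 18 → $t2=10^18=24
add $t3, $t3, 4 → $t3=24+4=28
sub $t5, $t5, 1 → $t5=1-1=0
cmp $t5, 0  (cmp 0,0)
bne L1: not taken
and $t2, $t2, 240 → $t2=24&240=16
sw $t2, (24) → M[24]=16
halt.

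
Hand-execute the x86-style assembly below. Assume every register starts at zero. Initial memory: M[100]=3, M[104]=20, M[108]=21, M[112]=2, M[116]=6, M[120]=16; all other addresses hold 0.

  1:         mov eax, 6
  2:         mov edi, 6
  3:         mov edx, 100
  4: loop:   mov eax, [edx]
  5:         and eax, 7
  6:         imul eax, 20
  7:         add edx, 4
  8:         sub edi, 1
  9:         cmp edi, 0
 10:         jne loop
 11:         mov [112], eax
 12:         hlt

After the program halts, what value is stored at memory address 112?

0

mov eax, 6 → eax=6
mov edi, 6 → edi=6
mov edx, 100 → edx=100
mov eax, [edx] → eax=M[100]=3
and eax, 7 → eax=3&7=3
imul eax, 20 → eax=3*20=60
add edx, 4 → edx=100+4=104
sub edi, 1 → edi=6-1=5
cmp edi, 0  (cmp 5,0)
jne loop: taken
mov eax, [edx] → eax=M[104]=20
and eax, 7 → eax=20&7=4
imul eax, 20 → eax=4*20=80
add edx, 4 → edx=104+4=108
sub edi, 1 → edi=5-1=4
cmp edi, 0  (cmp 4,0)
jne loop: taken
mov eax, [edx] → eax=M[108]=21
and eax, 7 → eax=21&7=5
imul eax, 20 → eax=5*20=100
add edx, 4 → edx=108+4=112
sub edi, 1 → edi=4-1=3
cmp edi, 0  (cmp 3,0)
jne loop: taken
mov eax, [edx] → eax=M[112]=2
and eax, 7 → eax=2&7=2
imul eax, 20 → eax=2*20=40
add edx, 4 → edx=112+4=116
sub edi, 1 → edi=3-1=2
cmp edi, 0  (cmp 2,0)
jne loop: taken
mov eax, [edx] → eax=M[116]=6
and eax, 7 → eax=6&7=6
imul eax, 20 → eax=6*20=120
add edx, 4 → edx=116+4=120
sub edi, 1 → edi=2-1=1
cmp edi, 0  (cmp 1,0)
jne loop: taken
mov eax, [edx] → eax=M[120]=16
and eax, 7 → eax=16&7=0
imul eax, 20 → eax=0*20=0
add edx, 4 → edx=120+4=124
sub edi, 1 → edi=1-1=0
cmp edi, 0  (cmp 0,0)
jne loop: not taken
mov [112], eax → M[112]=0
halt.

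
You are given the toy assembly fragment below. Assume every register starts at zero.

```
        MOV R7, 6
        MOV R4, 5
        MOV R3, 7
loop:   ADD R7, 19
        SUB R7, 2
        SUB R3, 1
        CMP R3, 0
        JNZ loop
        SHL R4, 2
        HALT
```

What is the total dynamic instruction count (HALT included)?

40

R7=6
R4=5
R3=7
R7=6+19=25
R7=25-2=23
R3=7-1=6
CMP R3, 0  (cmp 6,0)
JNZ loop: taken
R7=23+19=42
R7=42-2=40
R3=6-1=5
CMP R3, 0  (cmp 5,0)
JNZ loop: taken
R7=40+19=59
R7=59-2=57
R3=5-1=4
CMP R3, 0  (cmp 4,0)
JNZ loop: taken
R7=57+19=76
R7=76-2=74
R3=4-1=3
CMP R3, 0  (cmp 3,0)
JNZ loop: taken
R7=74+19=93
R7=93-2=91
R3=3-1=2
CMP R3, 0  (cmp 2,0)
JNZ loop: taken
R7=91+19=110
R7=110-2=108
R3=2-1=1
CMP R3, 0  (cmp 1,0)
JNZ loop: taken
R7=108+19=127
R7=127-2=125
R3=1-1=0
CMP R3, 0  (cmp 0,0)
JNZ loop: not taken
R4=5<<2=20
halt.
Total executed instructions: 40.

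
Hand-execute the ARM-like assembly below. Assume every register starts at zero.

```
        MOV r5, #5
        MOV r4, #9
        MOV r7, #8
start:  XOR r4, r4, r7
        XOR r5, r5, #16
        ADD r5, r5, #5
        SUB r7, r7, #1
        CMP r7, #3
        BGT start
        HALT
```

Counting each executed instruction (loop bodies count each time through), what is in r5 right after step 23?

52

r5=5
r4=9
r7=8
r4=9^8=1
r5=5^16=21
r5=21+5=26
r7=8-1=7
CMP r7, #3  (cmp 7,3)
BGT start: taken
r4=1^7=6
r5=26^16=10
r5=10+5=15
r7=7-1=6
CMP r7, #3  (cmp 6,3)
BGT start: taken
r4=6^6=0
r5=15^16=31
r5=31+5=36
r7=6-1=5
CMP r7, #3  (cmp 5,3)
BGT start: taken
r4=0^5=5
r5=36^16=52
After step 23: r5 = 52.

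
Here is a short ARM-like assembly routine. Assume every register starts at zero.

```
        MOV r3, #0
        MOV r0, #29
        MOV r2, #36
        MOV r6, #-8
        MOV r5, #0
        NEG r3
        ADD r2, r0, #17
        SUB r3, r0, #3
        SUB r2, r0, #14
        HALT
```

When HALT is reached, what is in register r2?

15

r3=0
r0=29
r2=36
r6=-8
r5=0
r3=-(0)=0
r2=29+17=46
r3=29-3=26
r2=29-14=15
halt.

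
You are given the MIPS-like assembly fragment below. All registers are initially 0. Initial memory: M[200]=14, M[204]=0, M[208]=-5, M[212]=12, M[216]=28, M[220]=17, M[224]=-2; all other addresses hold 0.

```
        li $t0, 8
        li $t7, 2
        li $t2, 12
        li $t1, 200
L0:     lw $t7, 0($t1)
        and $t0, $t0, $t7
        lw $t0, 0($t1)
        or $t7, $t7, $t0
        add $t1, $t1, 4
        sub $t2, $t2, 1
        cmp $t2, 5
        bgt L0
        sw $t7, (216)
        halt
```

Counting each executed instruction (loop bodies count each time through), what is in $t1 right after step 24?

208

after li $t0, 8: $t0=8
after li $t7, 2: $t7=2
after li $t2, 12: $t2=12
after li $t1, 200: $t1=200
after lw $t7, 0($t1): $t7=M[200]=14
after and $t0, $t0, $t7: $t0=8&14=8
after lw $t0, 0($t1): $t0=M[200]=14
after or $t7, $t7, $t0: $t7=14|14=14
after add $t1, $t1, 4: $t1=200+4=204
after sub $t2, $t2, 1: $t2=12-1=11
cmp $t2, 5  (cmp 11,5)
bgt L0: taken
after lw $t7, 0($t1): $t7=M[204]=0
after and $t0, $t0, $t7: $t0=14&0=0
after lw $t0, 0($t1): $t0=M[204]=0
after or $t7, $t7, $t0: $t7=0|0=0
after add $t1, $t1, 4: $t1=204+4=208
after sub $t2, $t2, 1: $t2=11-1=10
cmp $t2, 5  (cmp 10,5)
bgt L0: taken
after lw $t7, 0($t1): $t7=M[208]=-5
after and $t0, $t0, $t7: $t0=0&(-5)=0
after lw $t0, 0($t1): $t0=M[208]=-5
after or $t7, $t7, $t0: $t7=(-5)|(-5)=-5
After step 24: $t1 = 208.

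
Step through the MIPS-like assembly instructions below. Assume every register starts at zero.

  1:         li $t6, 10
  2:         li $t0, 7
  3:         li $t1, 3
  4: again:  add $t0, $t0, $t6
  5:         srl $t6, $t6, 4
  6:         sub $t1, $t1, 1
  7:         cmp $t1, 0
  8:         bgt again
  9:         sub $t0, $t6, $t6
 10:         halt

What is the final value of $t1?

0

$t6=10
$t0=7
$t1=3
$t0=7+10=17
$t6=10>>4=0
$t1=3-1=2
cmp $t1, 0  (cmp 2,0)
bgt again: taken
$t0=17+0=17
$t6=0>>4=0
$t1=2-1=1
cmp $t1, 0  (cmp 1,0)
bgt again: taken
$t0=17+0=17
$t6=0>>4=0
$t1=1-1=0
cmp $t1, 0  (cmp 0,0)
bgt again: not taken
$t0=0-0=0
halt.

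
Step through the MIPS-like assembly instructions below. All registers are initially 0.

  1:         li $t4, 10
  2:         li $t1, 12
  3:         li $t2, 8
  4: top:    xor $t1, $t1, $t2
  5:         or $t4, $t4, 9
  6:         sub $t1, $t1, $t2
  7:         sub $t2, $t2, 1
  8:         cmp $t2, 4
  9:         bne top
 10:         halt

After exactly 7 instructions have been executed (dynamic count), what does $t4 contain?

li $t4, 10 → $t4=10
li $t1, 12 → $t1=12
li $t2, 8 → $t2=8
xor $t1, $t1, $t2 → $t1=12^8=4
or $t4, $t4, 9 → $t4=10|9=11
sub $t1, $t1, $t2 → $t1=4-8=-4
sub $t2, $t2, 1 → $t2=8-1=7
After step 7: $t4 = 11.

11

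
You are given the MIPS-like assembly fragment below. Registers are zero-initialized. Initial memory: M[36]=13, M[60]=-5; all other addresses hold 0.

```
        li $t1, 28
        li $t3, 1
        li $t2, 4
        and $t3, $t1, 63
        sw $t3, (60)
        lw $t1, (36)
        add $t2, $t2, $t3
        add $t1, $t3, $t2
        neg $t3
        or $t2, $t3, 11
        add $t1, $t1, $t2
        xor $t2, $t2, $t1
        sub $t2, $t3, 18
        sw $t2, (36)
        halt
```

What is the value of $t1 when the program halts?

li $t1, 28 → $t1=28
li $t3, 1 → $t3=1
li $t2, 4 → $t2=4
and $t3, $t1, 63 → $t3=28&63=28
sw $t3, (60) → M[60]=28
lw $t1, (36) → $t1=M[36]=13
add $t2, $t2, $t3 → $t2=4+28=32
add $t1, $t3, $t2 → $t1=28+32=60
neg $t3 → $t3=-(28)=-28
or $t2, $t3, 11 → $t2=(-28)|11=-17
add $t1, $t1, $t2 → $t1=60+(-17)=43
xor $t2, $t2, $t1 → $t2=(-17)^43=-60
sub $t2, $t3, 18 → $t2=(-28)-18=-46
sw $t2, (36) → M[36]=-46
halt.

43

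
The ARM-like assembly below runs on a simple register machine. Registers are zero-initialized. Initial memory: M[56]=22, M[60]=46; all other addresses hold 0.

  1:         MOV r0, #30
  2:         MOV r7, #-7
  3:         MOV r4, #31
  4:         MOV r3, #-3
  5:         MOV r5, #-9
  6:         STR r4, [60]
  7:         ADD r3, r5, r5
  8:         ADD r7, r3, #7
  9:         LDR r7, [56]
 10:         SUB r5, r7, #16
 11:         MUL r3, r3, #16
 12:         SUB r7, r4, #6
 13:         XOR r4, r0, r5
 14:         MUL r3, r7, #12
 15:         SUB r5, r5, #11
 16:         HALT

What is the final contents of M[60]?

31

r0=30
r7=-7
r4=31
r3=-3
r5=-9
STR r4, [60] → M[60]=31
r3=(-9)+(-9)=-18
r7=(-18)+7=-11
r7=M[56]=22
r5=22-16=6
r3=(-18)*16=-288
r7=31-6=25
r4=30^6=24
r3=25*12=300
r5=6-11=-5
halt.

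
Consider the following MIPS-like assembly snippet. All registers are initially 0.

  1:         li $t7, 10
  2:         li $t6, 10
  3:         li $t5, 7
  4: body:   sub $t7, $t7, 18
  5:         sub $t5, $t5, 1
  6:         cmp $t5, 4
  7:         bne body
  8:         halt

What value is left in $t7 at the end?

-44

$t7=10
$t6=10
$t5=7
$t7=10-18=-8
$t5=7-1=6
cmp $t5, 4  (cmp 6,4)
bne body: taken
$t7=(-8)-18=-26
$t5=6-1=5
cmp $t5, 4  (cmp 5,4)
bne body: taken
$t7=(-26)-18=-44
$t5=5-1=4
cmp $t5, 4  (cmp 4,4)
bne body: not taken
halt.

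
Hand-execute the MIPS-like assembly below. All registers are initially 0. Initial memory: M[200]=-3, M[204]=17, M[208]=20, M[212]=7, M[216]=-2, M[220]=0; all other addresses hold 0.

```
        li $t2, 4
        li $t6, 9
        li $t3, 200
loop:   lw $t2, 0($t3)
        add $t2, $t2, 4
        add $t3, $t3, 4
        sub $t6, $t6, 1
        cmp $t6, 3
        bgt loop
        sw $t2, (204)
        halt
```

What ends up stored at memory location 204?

4

li $t2, 4 → $t2=4
li $t6, 9 → $t6=9
li $t3, 200 → $t3=200
lw $t2, 0($t3) → $t2=M[200]=-3
add $t2, $t2, 4 → $t2=(-3)+4=1
add $t3, $t3, 4 → $t3=200+4=204
sub $t6, $t6, 1 → $t6=9-1=8
cmp $t6, 3  (cmp 8,3)
bgt loop: taken
lw $t2, 0($t3) → $t2=M[204]=17
add $t2, $t2, 4 → $t2=17+4=21
add $t3, $t3, 4 → $t3=204+4=208
sub $t6, $t6, 1 → $t6=8-1=7
cmp $t6, 3  (cmp 7,3)
bgt loop: taken
lw $t2, 0($t3) → $t2=M[208]=20
add $t2, $t2, 4 → $t2=20+4=24
add $t3, $t3, 4 → $t3=208+4=212
sub $t6, $t6, 1 → $t6=7-1=6
cmp $t6, 3  (cmp 6,3)
bgt loop: taken
lw $t2, 0($t3) → $t2=M[212]=7
add $t2, $t2, 4 → $t2=7+4=11
add $t3, $t3, 4 → $t3=212+4=216
sub $t6, $t6, 1 → $t6=6-1=5
cmp $t6, 3  (cmp 5,3)
bgt loop: taken
lw $t2, 0($t3) → $t2=M[216]=-2
add $t2, $t2, 4 → $t2=(-2)+4=2
add $t3, $t3, 4 → $t3=216+4=220
sub $t6, $t6, 1 → $t6=5-1=4
cmp $t6, 3  (cmp 4,3)
bgt loop: taken
lw $t2, 0($t3) → $t2=M[220]=0
add $t2, $t2, 4 → $t2=0+4=4
add $t3, $t3, 4 → $t3=220+4=224
sub $t6, $t6, 1 → $t6=4-1=3
cmp $t6, 3  (cmp 3,3)
bgt loop: not taken
sw $t2, (204) → M[204]=4
halt.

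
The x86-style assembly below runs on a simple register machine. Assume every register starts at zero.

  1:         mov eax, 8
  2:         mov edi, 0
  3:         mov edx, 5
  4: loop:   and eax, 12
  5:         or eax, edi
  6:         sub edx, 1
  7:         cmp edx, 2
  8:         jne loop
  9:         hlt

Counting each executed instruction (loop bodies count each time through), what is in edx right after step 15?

3

mov eax, 8 → eax=8
mov edi, 0 → edi=0
mov edx, 5 → edx=5
and eax, 12 → eax=8&12=8
or eax, edi → eax=8|0=8
sub edx, 1 → edx=5-1=4
cmp edx, 2  (cmp 4,2)
jne loop: taken
and eax, 12 → eax=8&12=8
or eax, edi → eax=8|0=8
sub edx, 1 → edx=4-1=3
cmp edx, 2  (cmp 3,2)
jne loop: taken
and eax, 12 → eax=8&12=8
or eax, edi → eax=8|0=8
After step 15: edx = 3.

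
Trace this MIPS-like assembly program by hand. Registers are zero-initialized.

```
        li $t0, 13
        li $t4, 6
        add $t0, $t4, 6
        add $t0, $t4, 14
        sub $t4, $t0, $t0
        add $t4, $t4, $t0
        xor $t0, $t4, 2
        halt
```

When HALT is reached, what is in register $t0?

after li $t0, 13: $t0=13
after li $t4, 6: $t4=6
after add $t0, $t4, 6: $t0=6+6=12
after add $t0, $t4, 14: $t0=6+14=20
after sub $t4, $t0, $t0: $t4=20-20=0
after add $t4, $t4, $t0: $t4=0+20=20
after xor $t0, $t4, 2: $t0=20^2=22
halt.

22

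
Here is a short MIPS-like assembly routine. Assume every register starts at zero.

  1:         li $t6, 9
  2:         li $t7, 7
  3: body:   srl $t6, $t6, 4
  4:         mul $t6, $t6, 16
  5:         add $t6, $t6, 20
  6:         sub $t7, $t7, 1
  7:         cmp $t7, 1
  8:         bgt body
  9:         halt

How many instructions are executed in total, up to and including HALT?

39

li $t6, 9 → $t6=9
li $t7, 7 → $t7=7
srl $t6, $t6, 4 → $t6=9>>4=0
mul $t6, $t6, 16 → $t6=0*16=0
add $t6, $t6, 20 → $t6=0+20=20
sub $t7, $t7, 1 → $t7=7-1=6
cmp $t7, 1  (cmp 6,1)
bgt body: taken
srl $t6, $t6, 4 → $t6=20>>4=1
mul $t6, $t6, 16 → $t6=1*16=16
add $t6, $t6, 20 → $t6=16+20=36
sub $t7, $t7, 1 → $t7=6-1=5
cmp $t7, 1  (cmp 5,1)
bgt body: taken
srl $t6, $t6, 4 → $t6=36>>4=2
mul $t6, $t6, 16 → $t6=2*16=32
add $t6, $t6, 20 → $t6=32+20=52
sub $t7, $t7, 1 → $t7=5-1=4
cmp $t7, 1  (cmp 4,1)
bgt body: taken
srl $t6, $t6, 4 → $t6=52>>4=3
mul $t6, $t6, 16 → $t6=3*16=48
add $t6, $t6, 20 → $t6=48+20=68
sub $t7, $t7, 1 → $t7=4-1=3
cmp $t7, 1  (cmp 3,1)
bgt body: taken
srl $t6, $t6, 4 → $t6=68>>4=4
mul $t6, $t6, 16 → $t6=4*16=64
add $t6, $t6, 20 → $t6=64+20=84
sub $t7, $t7, 1 → $t7=3-1=2
cmp $t7, 1  (cmp 2,1)
bgt body: taken
srl $t6, $t6, 4 → $t6=84>>4=5
mul $t6, $t6, 16 → $t6=5*16=80
add $t6, $t6, 20 → $t6=80+20=100
sub $t7, $t7, 1 → $t7=2-1=1
cmp $t7, 1  (cmp 1,1)
bgt body: not taken
halt.
Total executed instructions: 39.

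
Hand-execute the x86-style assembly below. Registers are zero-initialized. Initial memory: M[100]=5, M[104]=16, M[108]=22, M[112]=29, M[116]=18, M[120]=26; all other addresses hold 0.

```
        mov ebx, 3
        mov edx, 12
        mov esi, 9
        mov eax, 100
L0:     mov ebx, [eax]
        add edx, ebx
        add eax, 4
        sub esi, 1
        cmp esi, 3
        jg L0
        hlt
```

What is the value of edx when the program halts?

after mov ebx, 3: ebx=3
after mov edx, 12: edx=12
after mov esi, 9: esi=9
after mov eax, 100: eax=100
after mov ebx, [eax]: ebx=M[100]=5
after add edx, ebx: edx=12+5=17
after add eax, 4: eax=100+4=104
after sub esi, 1: esi=9-1=8
cmp esi, 3  (cmp 8,3)
jg L0: taken
after mov ebx, [eax]: ebx=M[104]=16
after add edx, ebx: edx=17+16=33
after add eax, 4: eax=104+4=108
after sub esi, 1: esi=8-1=7
cmp esi, 3  (cmp 7,3)
jg L0: taken
after mov ebx, [eax]: ebx=M[108]=22
after add edx, ebx: edx=33+22=55
after add eax, 4: eax=108+4=112
after sub esi, 1: esi=7-1=6
cmp esi, 3  (cmp 6,3)
jg L0: taken
after mov ebx, [eax]: ebx=M[112]=29
after add edx, ebx: edx=55+29=84
after add eax, 4: eax=112+4=116
after sub esi, 1: esi=6-1=5
cmp esi, 3  (cmp 5,3)
jg L0: taken
after mov ebx, [eax]: ebx=M[116]=18
after add edx, ebx: edx=84+18=102
after add eax, 4: eax=116+4=120
after sub esi, 1: esi=5-1=4
cmp esi, 3  (cmp 4,3)
jg L0: taken
after mov ebx, [eax]: ebx=M[120]=26
after add edx, ebx: edx=102+26=128
after add eax, 4: eax=120+4=124
after sub esi, 1: esi=4-1=3
cmp esi, 3  (cmp 3,3)
jg L0: not taken
halt.

128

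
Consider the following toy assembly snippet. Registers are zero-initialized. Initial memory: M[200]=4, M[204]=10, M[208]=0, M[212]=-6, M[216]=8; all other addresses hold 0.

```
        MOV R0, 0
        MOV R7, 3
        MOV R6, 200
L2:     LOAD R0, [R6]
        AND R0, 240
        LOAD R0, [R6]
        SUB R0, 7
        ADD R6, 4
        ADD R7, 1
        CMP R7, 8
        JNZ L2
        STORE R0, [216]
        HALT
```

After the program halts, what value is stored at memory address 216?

1

MOV R0, 0 → R0=0
MOV R7, 3 → R7=3
MOV R6, 200 → R6=200
LOAD R0, [R6] → R0=M[200]=4
AND R0, 240 → R0=4&240=0
LOAD R0, [R6] → R0=M[200]=4
SUB R0, 7 → R0=4-7=-3
ADD R6, 4 → R6=200+4=204
ADD R7, 1 → R7=3+1=4
CMP R7, 8  (cmp 4,8)
JNZ L2: taken
LOAD R0, [R6] → R0=M[204]=10
AND R0, 240 → R0=10&240=0
LOAD R0, [R6] → R0=M[204]=10
SUB R0, 7 → R0=10-7=3
ADD R6, 4 → R6=204+4=208
ADD R7, 1 → R7=4+1=5
CMP R7, 8  (cmp 5,8)
JNZ L2: taken
LOAD R0, [R6] → R0=M[208]=0
AND R0, 240 → R0=0&240=0
LOAD R0, [R6] → R0=M[208]=0
SUB R0, 7 → R0=0-7=-7
ADD R6, 4 → R6=208+4=212
ADD R7, 1 → R7=5+1=6
CMP R7, 8  (cmp 6,8)
JNZ L2: taken
LOAD R0, [R6] → R0=M[212]=-6
AND R0, 240 → R0=(-6)&240=240
LOAD R0, [R6] → R0=M[212]=-6
SUB R0, 7 → R0=(-6)-7=-13
ADD R6, 4 → R6=212+4=216
ADD R7, 1 → R7=6+1=7
CMP R7, 8  (cmp 7,8)
JNZ L2: taken
LOAD R0, [R6] → R0=M[216]=8
AND R0, 240 → R0=8&240=0
LOAD R0, [R6] → R0=M[216]=8
SUB R0, 7 → R0=8-7=1
ADD R6, 4 → R6=216+4=220
ADD R7, 1 → R7=7+1=8
CMP R7, 8  (cmp 8,8)
JNZ L2: not taken
STORE R0, [216] → M[216]=1
halt.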